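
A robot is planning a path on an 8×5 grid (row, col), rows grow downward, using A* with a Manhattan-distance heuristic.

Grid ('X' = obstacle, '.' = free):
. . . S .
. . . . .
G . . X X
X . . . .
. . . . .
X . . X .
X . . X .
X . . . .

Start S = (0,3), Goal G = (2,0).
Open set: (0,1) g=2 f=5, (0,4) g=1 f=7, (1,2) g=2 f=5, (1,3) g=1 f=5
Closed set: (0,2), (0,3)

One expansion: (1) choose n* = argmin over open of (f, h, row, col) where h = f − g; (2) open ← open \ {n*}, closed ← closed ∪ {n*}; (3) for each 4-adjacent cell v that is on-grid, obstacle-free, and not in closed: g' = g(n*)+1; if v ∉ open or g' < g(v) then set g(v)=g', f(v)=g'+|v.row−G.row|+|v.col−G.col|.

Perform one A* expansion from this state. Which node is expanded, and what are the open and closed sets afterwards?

expanded=(0,1); open=[(0,0) g=3 f=5, (0,4) g=1 f=7, (1,1) g=3 f=5, (1,2) g=2 f=5, (1,3) g=1 f=5]; closed=[(0,1), (0,2), (0,3)]

step 1: expand (0,1) (f=5, h=3) → closed; open now [(0,0) g=3 f=5, (0,4) g=1 f=7, (1,1) g=3 f=5, (1,2) g=2 f=5, (1,3) g=1 f=5]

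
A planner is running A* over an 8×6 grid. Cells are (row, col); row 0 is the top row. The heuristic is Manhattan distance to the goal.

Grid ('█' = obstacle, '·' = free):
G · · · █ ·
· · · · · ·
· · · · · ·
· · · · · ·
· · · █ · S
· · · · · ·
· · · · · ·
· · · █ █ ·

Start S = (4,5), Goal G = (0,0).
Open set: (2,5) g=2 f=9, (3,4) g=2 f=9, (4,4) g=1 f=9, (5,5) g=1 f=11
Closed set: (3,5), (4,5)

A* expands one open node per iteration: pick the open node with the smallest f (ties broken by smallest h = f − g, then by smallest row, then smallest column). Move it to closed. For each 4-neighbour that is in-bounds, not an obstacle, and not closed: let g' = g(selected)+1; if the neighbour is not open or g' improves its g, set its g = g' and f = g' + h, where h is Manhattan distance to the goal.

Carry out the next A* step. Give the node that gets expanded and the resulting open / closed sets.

step 1: expand (2,5) (f=9, h=7) → closed; open now [(1,5) g=3 f=9, (2,4) g=3 f=9, (3,4) g=2 f=9, (4,4) g=1 f=9, (5,5) g=1 f=11]

expanded=(2,5); open=[(1,5) g=3 f=9, (2,4) g=3 f=9, (3,4) g=2 f=9, (4,4) g=1 f=9, (5,5) g=1 f=11]; closed=[(2,5), (3,5), (4,5)]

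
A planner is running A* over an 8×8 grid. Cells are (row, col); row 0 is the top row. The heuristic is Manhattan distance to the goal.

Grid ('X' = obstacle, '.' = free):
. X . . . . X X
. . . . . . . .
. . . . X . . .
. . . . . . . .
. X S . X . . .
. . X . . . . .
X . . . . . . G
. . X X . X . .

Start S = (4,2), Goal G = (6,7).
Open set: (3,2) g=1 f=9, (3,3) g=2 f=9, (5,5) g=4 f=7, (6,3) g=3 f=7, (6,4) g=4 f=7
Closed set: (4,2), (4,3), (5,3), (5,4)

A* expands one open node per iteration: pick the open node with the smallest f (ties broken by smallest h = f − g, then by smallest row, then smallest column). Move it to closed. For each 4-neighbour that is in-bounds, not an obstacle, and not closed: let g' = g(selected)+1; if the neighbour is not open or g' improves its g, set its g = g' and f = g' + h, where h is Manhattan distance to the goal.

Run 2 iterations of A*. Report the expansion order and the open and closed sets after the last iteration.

order=[(5,5) → (5,6)]; open=[(3,2) g=1 f=9, (3,3) g=2 f=9, (4,5) g=5 f=9, (4,6) g=6 f=9, (5,7) g=6 f=7, (6,3) g=3 f=7, (6,4) g=4 f=7, (6,5) g=5 f=7, (6,6) g=6 f=7]; closed=[(4,2), (4,3), (5,3), (5,4), (5,5), (5,6)]

step 1: expand (5,5) (f=7, h=3) → closed; open now [(3,2) g=1 f=9, (3,3) g=2 f=9, (4,5) g=5 f=9, (5,6) g=5 f=7, (6,3) g=3 f=7, (6,4) g=4 f=7, (6,5) g=5 f=7]
step 2: expand (5,6) (f=7, h=2) → closed; open now [(3,2) g=1 f=9, (3,3) g=2 f=9, (4,5) g=5 f=9, (4,6) g=6 f=9, (5,7) g=6 f=7, (6,3) g=3 f=7, (6,4) g=4 f=7, (6,5) g=5 f=7, (6,6) g=6 f=7]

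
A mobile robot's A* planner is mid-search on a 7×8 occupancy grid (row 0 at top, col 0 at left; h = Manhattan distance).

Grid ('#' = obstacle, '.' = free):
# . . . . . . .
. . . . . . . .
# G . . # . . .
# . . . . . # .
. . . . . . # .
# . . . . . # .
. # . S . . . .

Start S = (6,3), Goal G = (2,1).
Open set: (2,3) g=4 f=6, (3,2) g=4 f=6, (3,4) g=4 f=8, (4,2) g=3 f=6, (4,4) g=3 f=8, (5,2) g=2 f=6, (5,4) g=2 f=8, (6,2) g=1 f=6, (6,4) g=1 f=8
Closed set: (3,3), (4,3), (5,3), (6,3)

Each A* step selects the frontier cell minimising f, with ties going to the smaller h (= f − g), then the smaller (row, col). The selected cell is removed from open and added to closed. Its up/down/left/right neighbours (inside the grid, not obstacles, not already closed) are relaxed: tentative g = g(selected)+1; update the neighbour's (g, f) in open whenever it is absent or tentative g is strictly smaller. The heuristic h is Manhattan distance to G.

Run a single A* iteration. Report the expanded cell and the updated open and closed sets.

step 1: expand (2,3) (f=6, h=2) → closed; open now [(1,3) g=5 f=8, (2,2) g=5 f=6, (3,2) g=4 f=6, (3,4) g=4 f=8, (4,2) g=3 f=6, (4,4) g=3 f=8, (5,2) g=2 f=6, (5,4) g=2 f=8, (6,2) g=1 f=6, (6,4) g=1 f=8]

expanded=(2,3); open=[(1,3) g=5 f=8, (2,2) g=5 f=6, (3,2) g=4 f=6, (3,4) g=4 f=8, (4,2) g=3 f=6, (4,4) g=3 f=8, (5,2) g=2 f=6, (5,4) g=2 f=8, (6,2) g=1 f=6, (6,4) g=1 f=8]; closed=[(2,3), (3,3), (4,3), (5,3), (6,3)]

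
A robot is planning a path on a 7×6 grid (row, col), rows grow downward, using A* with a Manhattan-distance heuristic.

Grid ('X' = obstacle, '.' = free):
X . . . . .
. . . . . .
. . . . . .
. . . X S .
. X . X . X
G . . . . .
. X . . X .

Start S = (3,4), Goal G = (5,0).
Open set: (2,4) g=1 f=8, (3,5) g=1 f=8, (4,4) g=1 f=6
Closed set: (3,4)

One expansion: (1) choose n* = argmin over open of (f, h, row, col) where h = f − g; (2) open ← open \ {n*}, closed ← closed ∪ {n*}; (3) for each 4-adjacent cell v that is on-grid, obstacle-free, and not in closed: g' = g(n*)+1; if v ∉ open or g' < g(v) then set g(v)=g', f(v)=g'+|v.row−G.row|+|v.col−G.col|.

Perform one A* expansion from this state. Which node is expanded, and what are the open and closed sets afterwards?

expanded=(4,4); open=[(2,4) g=1 f=8, (3,5) g=1 f=8, (5,4) g=2 f=6]; closed=[(3,4), (4,4)]

step 1: expand (4,4) (f=6, h=5) → closed; open now [(2,4) g=1 f=8, (3,5) g=1 f=8, (5,4) g=2 f=6]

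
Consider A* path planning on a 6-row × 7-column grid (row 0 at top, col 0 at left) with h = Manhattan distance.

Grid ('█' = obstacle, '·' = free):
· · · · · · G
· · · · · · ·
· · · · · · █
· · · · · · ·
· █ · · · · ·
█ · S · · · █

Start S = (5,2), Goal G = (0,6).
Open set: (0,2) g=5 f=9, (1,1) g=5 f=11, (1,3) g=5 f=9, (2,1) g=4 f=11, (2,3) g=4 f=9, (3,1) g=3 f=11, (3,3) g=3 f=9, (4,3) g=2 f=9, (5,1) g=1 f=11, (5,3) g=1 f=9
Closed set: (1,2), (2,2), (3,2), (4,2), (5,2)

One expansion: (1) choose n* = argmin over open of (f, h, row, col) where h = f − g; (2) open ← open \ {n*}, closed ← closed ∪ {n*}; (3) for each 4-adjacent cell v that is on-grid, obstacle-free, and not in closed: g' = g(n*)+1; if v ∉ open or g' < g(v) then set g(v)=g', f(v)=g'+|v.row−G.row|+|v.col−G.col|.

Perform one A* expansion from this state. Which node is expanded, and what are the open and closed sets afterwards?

expanded=(0,2); open=[(0,1) g=6 f=11, (0,3) g=6 f=9, (1,1) g=5 f=11, (1,3) g=5 f=9, (2,1) g=4 f=11, (2,3) g=4 f=9, (3,1) g=3 f=11, (3,3) g=3 f=9, (4,3) g=2 f=9, (5,1) g=1 f=11, (5,3) g=1 f=9]; closed=[(0,2), (1,2), (2,2), (3,2), (4,2), (5,2)]

step 1: expand (0,2) (f=9, h=4) → closed; open now [(0,1) g=6 f=11, (0,3) g=6 f=9, (1,1) g=5 f=11, (1,3) g=5 f=9, (2,1) g=4 f=11, (2,3) g=4 f=9, (3,1) g=3 f=11, (3,3) g=3 f=9, (4,3) g=2 f=9, (5,1) g=1 f=11, (5,3) g=1 f=9]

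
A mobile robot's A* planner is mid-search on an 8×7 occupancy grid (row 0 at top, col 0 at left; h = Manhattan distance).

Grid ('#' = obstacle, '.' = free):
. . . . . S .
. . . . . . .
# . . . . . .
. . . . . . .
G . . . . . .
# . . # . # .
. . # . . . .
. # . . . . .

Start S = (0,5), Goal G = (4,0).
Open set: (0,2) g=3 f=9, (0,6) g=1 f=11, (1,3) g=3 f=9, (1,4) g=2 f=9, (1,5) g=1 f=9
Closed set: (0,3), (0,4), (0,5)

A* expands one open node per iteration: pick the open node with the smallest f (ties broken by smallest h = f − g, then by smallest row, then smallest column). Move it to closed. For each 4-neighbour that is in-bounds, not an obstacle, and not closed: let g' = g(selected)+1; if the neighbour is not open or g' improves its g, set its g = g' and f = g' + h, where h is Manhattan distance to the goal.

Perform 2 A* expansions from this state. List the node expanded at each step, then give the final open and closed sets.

order=[(0,2) → (0,1)]; open=[(0,0) g=5 f=9, (0,6) g=1 f=11, (1,1) g=5 f=9, (1,2) g=4 f=9, (1,3) g=3 f=9, (1,4) g=2 f=9, (1,5) g=1 f=9]; closed=[(0,1), (0,2), (0,3), (0,4), (0,5)]

step 1: expand (0,2) (f=9, h=6) → closed; open now [(0,1) g=4 f=9, (0,6) g=1 f=11, (1,2) g=4 f=9, (1,3) g=3 f=9, (1,4) g=2 f=9, (1,5) g=1 f=9]
step 2: expand (0,1) (f=9, h=5) → closed; open now [(0,0) g=5 f=9, (0,6) g=1 f=11, (1,1) g=5 f=9, (1,2) g=4 f=9, (1,3) g=3 f=9, (1,4) g=2 f=9, (1,5) g=1 f=9]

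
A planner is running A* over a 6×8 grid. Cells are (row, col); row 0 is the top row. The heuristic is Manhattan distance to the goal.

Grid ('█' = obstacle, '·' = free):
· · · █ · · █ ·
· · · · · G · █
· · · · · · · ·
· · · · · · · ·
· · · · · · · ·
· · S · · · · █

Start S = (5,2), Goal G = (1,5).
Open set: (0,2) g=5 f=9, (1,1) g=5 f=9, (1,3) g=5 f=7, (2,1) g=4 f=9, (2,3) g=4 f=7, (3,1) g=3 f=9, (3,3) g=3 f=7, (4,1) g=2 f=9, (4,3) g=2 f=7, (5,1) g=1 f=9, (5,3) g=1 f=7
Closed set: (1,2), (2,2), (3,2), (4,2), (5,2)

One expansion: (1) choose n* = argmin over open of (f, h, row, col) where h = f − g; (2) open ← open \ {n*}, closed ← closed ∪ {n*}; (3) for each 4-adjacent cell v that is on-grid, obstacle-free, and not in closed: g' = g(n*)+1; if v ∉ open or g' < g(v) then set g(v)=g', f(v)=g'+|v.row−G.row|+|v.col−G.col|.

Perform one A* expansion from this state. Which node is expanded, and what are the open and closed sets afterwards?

step 1: expand (1,3) (f=7, h=2) → closed; open now [(0,2) g=5 f=9, (1,1) g=5 f=9, (1,4) g=6 f=7, (2,1) g=4 f=9, (2,3) g=4 f=7, (3,1) g=3 f=9, (3,3) g=3 f=7, (4,1) g=2 f=9, (4,3) g=2 f=7, (5,1) g=1 f=9, (5,3) g=1 f=7]

expanded=(1,3); open=[(0,2) g=5 f=9, (1,1) g=5 f=9, (1,4) g=6 f=7, (2,1) g=4 f=9, (2,3) g=4 f=7, (3,1) g=3 f=9, (3,3) g=3 f=7, (4,1) g=2 f=9, (4,3) g=2 f=7, (5,1) g=1 f=9, (5,3) g=1 f=7]; closed=[(1,2), (1,3), (2,2), (3,2), (4,2), (5,2)]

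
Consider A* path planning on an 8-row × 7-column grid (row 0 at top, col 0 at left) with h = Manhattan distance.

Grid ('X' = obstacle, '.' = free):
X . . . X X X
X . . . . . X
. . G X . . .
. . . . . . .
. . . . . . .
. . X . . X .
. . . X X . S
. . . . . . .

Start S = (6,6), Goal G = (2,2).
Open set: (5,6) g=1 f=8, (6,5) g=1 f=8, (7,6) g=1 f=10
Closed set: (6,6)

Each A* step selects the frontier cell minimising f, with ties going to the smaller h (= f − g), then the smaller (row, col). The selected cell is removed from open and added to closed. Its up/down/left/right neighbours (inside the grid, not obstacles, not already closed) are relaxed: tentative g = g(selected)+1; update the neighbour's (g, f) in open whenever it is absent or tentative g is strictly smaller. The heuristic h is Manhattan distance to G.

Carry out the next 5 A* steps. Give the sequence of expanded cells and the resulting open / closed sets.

step 1: expand (5,6) (f=8, h=7) → closed; open now [(4,6) g=2 f=8, (6,5) g=1 f=8, (7,6) g=1 f=10]
step 2: expand (4,6) (f=8, h=6) → closed; open now [(3,6) g=3 f=8, (4,5) g=3 f=8, (6,5) g=1 f=8, (7,6) g=1 f=10]
step 3: expand (3,6) (f=8, h=5) → closed; open now [(2,6) g=4 f=8, (3,5) g=4 f=8, (4,5) g=3 f=8, (6,5) g=1 f=8, (7,6) g=1 f=10]
step 4: expand (2,6) (f=8, h=4) → closed; open now [(2,5) g=5 f=8, (3,5) g=4 f=8, (4,5) g=3 f=8, (6,5) g=1 f=8, (7,6) g=1 f=10]
step 5: expand (2,5) (f=8, h=3) → closed; open now [(1,5) g=6 f=10, (2,4) g=6 f=8, (3,5) g=4 f=8, (4,5) g=3 f=8, (6,5) g=1 f=8, (7,6) g=1 f=10]

order=[(5,6) → (4,6) → (3,6) → (2,6) → (2,5)]; open=[(1,5) g=6 f=10, (2,4) g=6 f=8, (3,5) g=4 f=8, (4,5) g=3 f=8, (6,5) g=1 f=8, (7,6) g=1 f=10]; closed=[(2,5), (2,6), (3,6), (4,6), (5,6), (6,6)]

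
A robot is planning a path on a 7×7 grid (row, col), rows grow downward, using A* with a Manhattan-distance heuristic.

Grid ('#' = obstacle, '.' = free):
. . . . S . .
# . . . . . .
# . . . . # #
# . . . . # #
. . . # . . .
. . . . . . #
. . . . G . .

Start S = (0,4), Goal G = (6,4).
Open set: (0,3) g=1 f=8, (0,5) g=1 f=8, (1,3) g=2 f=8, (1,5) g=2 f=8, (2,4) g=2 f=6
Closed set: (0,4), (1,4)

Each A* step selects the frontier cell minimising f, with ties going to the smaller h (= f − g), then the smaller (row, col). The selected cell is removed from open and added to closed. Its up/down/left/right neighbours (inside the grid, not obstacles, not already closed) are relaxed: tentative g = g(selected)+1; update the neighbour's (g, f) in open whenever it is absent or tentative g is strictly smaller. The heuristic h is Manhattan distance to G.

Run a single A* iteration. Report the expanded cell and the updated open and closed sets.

expanded=(2,4); open=[(0,3) g=1 f=8, (0,5) g=1 f=8, (1,3) g=2 f=8, (1,5) g=2 f=8, (2,3) g=3 f=8, (3,4) g=3 f=6]; closed=[(0,4), (1,4), (2,4)]

step 1: expand (2,4) (f=6, h=4) → closed; open now [(0,3) g=1 f=8, (0,5) g=1 f=8, (1,3) g=2 f=8, (1,5) g=2 f=8, (2,3) g=3 f=8, (3,4) g=3 f=6]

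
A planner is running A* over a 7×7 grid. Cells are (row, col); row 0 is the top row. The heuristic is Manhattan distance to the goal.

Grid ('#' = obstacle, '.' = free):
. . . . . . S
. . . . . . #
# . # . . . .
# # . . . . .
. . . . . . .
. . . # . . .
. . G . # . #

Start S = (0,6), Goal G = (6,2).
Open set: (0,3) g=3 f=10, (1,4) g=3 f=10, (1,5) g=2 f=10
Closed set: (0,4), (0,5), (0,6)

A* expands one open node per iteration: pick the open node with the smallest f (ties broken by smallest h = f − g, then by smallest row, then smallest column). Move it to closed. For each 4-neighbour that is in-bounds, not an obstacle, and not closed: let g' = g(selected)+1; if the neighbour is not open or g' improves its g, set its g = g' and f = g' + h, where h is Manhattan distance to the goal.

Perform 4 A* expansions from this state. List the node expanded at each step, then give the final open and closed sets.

step 1: expand (0,3) (f=10, h=7) → closed; open now [(0,2) g=4 f=10, (1,3) g=4 f=10, (1,4) g=3 f=10, (1,5) g=2 f=10]
step 2: expand (0,2) (f=10, h=6) → closed; open now [(0,1) g=5 f=12, (1,2) g=5 f=10, (1,3) g=4 f=10, (1,4) g=3 f=10, (1,5) g=2 f=10]
step 3: expand (1,2) (f=10, h=5) → closed; open now [(0,1) g=5 f=12, (1,1) g=6 f=12, (1,3) g=4 f=10, (1,4) g=3 f=10, (1,5) g=2 f=10]
step 4: expand (1,3) (f=10, h=6) → closed; open now [(0,1) g=5 f=12, (1,1) g=6 f=12, (1,4) g=3 f=10, (1,5) g=2 f=10, (2,3) g=5 f=10]

order=[(0,3) → (0,2) → (1,2) → (1,3)]; open=[(0,1) g=5 f=12, (1,1) g=6 f=12, (1,4) g=3 f=10, (1,5) g=2 f=10, (2,3) g=5 f=10]; closed=[(0,2), (0,3), (0,4), (0,5), (0,6), (1,2), (1,3)]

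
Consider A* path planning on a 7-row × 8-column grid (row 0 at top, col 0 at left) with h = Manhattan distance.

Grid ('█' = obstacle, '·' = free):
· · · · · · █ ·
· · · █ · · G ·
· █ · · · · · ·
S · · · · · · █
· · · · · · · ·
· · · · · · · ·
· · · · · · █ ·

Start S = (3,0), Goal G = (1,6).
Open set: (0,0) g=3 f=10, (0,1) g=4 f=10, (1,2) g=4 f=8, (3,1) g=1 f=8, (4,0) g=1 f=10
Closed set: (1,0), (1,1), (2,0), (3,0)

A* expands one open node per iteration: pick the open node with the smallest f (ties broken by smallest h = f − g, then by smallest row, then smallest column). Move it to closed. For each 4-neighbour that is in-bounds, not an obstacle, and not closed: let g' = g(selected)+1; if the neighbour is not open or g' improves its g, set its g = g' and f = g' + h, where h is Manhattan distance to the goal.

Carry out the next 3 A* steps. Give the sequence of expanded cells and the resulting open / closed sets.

order=[(1,2) → (3,1) → (3,2)]; open=[(0,0) g=3 f=10, (0,1) g=4 f=10, (0,2) g=5 f=10, (2,2) g=3 f=8, (3,3) g=3 f=8, (4,0) g=1 f=10, (4,1) g=2 f=10, (4,2) g=3 f=10]; closed=[(1,0), (1,1), (1,2), (2,0), (3,0), (3,1), (3,2)]

step 1: expand (1,2) (f=8, h=4) → closed; open now [(0,0) g=3 f=10, (0,1) g=4 f=10, (0,2) g=5 f=10, (2,2) g=5 f=10, (3,1) g=1 f=8, (4,0) g=1 f=10]
step 2: expand (3,1) (f=8, h=7) → closed; open now [(0,0) g=3 f=10, (0,1) g=4 f=10, (0,2) g=5 f=10, (2,2) g=5 f=10, (3,2) g=2 f=8, (4,0) g=1 f=10, (4,1) g=2 f=10]
step 3: expand (3,2) (f=8, h=6) → closed; open now [(0,0) g=3 f=10, (0,1) g=4 f=10, (0,2) g=5 f=10, (2,2) g=3 f=8, (3,3) g=3 f=8, (4,0) g=1 f=10, (4,1) g=2 f=10, (4,2) g=3 f=10]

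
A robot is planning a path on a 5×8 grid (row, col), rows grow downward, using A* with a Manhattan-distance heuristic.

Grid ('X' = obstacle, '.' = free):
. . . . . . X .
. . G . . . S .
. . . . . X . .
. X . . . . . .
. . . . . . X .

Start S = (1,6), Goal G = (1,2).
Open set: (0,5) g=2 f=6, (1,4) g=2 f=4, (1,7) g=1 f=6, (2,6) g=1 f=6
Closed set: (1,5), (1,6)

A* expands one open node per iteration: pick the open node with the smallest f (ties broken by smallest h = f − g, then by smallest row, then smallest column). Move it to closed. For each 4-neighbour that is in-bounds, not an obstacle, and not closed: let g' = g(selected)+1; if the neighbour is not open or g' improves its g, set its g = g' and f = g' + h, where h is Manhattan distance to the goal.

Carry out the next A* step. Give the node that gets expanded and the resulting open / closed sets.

step 1: expand (1,4) (f=4, h=2) → closed; open now [(0,4) g=3 f=6, (0,5) g=2 f=6, (1,3) g=3 f=4, (1,7) g=1 f=6, (2,4) g=3 f=6, (2,6) g=1 f=6]

expanded=(1,4); open=[(0,4) g=3 f=6, (0,5) g=2 f=6, (1,3) g=3 f=4, (1,7) g=1 f=6, (2,4) g=3 f=6, (2,6) g=1 f=6]; closed=[(1,4), (1,5), (1,6)]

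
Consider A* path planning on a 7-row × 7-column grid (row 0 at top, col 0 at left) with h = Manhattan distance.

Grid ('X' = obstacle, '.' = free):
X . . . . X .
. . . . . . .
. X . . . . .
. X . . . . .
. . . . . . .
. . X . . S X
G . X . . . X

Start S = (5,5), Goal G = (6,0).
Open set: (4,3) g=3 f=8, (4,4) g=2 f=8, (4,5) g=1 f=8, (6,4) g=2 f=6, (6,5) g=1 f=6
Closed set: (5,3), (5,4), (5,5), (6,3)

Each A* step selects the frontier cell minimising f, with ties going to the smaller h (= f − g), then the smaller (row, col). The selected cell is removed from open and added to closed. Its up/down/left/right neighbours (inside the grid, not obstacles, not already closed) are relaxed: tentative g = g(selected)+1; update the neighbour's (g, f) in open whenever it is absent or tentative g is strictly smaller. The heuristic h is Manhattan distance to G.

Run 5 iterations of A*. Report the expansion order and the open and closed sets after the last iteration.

step 1: expand (6,4) (f=6, h=4) → closed; open now [(4,3) g=3 f=8, (4,4) g=2 f=8, (4,5) g=1 f=8, (6,5) g=1 f=6]
step 2: expand (6,5) (f=6, h=5) → closed; open now [(4,3) g=3 f=8, (4,4) g=2 f=8, (4,5) g=1 f=8]
step 3: expand (4,3) (f=8, h=5) → closed; open now [(3,3) g=4 f=10, (4,2) g=4 f=8, (4,4) g=2 f=8, (4,5) g=1 f=8]
step 4: expand (4,2) (f=8, h=4) → closed; open now [(3,2) g=5 f=10, (3,3) g=4 f=10, (4,1) g=5 f=8, (4,4) g=2 f=8, (4,5) g=1 f=8]
step 5: expand (4,1) (f=8, h=3) → closed; open now [(3,2) g=5 f=10, (3,3) g=4 f=10, (4,0) g=6 f=8, (4,4) g=2 f=8, (4,5) g=1 f=8, (5,1) g=6 f=8]

order=[(6,4) → (6,5) → (4,3) → (4,2) → (4,1)]; open=[(3,2) g=5 f=10, (3,3) g=4 f=10, (4,0) g=6 f=8, (4,4) g=2 f=8, (4,5) g=1 f=8, (5,1) g=6 f=8]; closed=[(4,1), (4,2), (4,3), (5,3), (5,4), (5,5), (6,3), (6,4), (6,5)]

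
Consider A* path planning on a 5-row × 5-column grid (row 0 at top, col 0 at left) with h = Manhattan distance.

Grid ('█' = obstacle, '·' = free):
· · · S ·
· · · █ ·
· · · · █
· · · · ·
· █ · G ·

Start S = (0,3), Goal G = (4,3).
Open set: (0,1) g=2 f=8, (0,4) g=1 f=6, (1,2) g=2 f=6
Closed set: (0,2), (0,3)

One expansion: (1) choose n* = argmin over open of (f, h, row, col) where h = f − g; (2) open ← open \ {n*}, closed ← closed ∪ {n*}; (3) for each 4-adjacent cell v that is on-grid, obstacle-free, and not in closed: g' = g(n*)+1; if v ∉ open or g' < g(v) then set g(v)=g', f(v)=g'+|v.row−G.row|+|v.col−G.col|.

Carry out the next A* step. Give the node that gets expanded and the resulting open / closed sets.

step 1: expand (1,2) (f=6, h=4) → closed; open now [(0,1) g=2 f=8, (0,4) g=1 f=6, (1,1) g=3 f=8, (2,2) g=3 f=6]

expanded=(1,2); open=[(0,1) g=2 f=8, (0,4) g=1 f=6, (1,1) g=3 f=8, (2,2) g=3 f=6]; closed=[(0,2), (0,3), (1,2)]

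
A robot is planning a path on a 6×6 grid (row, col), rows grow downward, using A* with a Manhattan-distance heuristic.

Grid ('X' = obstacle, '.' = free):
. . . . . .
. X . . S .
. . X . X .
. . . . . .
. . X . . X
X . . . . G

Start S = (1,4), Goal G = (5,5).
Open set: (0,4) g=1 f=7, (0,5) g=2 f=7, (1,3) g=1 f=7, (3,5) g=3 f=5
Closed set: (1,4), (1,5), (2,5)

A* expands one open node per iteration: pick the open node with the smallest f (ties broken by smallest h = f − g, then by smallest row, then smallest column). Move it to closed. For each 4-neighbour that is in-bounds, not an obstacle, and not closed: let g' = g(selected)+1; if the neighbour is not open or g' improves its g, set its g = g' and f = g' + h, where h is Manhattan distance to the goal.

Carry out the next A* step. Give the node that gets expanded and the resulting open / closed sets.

expanded=(3,5); open=[(0,4) g=1 f=7, (0,5) g=2 f=7, (1,3) g=1 f=7, (3,4) g=4 f=7]; closed=[(1,4), (1,5), (2,5), (3,5)]

step 1: expand (3,5) (f=5, h=2) → closed; open now [(0,4) g=1 f=7, (0,5) g=2 f=7, (1,3) g=1 f=7, (3,4) g=4 f=7]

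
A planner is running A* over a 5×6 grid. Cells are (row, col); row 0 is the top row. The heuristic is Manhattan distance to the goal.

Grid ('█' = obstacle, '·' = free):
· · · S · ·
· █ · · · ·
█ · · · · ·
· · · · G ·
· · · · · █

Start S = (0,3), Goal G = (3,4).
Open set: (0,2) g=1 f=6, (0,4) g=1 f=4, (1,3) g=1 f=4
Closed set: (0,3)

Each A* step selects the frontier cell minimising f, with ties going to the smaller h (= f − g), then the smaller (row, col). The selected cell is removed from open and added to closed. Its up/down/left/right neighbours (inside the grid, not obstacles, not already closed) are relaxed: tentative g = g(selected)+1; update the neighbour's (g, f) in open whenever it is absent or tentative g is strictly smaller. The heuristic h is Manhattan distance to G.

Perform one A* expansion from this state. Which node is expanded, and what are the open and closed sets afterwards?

expanded=(0,4); open=[(0,2) g=1 f=6, (0,5) g=2 f=6, (1,3) g=1 f=4, (1,4) g=2 f=4]; closed=[(0,3), (0,4)]

step 1: expand (0,4) (f=4, h=3) → closed; open now [(0,2) g=1 f=6, (0,5) g=2 f=6, (1,3) g=1 f=4, (1,4) g=2 f=4]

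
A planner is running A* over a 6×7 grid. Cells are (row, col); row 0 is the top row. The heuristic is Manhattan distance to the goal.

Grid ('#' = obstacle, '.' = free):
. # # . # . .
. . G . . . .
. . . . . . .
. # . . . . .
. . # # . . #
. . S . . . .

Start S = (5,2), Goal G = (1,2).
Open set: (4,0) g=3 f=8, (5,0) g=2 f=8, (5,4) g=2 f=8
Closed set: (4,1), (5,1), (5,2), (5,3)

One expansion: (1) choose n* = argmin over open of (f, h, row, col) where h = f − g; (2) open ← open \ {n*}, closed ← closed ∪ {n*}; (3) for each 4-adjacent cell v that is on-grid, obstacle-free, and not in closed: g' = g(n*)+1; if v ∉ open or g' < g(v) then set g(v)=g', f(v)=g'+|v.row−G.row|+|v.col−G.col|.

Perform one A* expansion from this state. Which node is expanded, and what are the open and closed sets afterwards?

expanded=(4,0); open=[(3,0) g=4 f=8, (5,0) g=2 f=8, (5,4) g=2 f=8]; closed=[(4,0), (4,1), (5,1), (5,2), (5,3)]

step 1: expand (4,0) (f=8, h=5) → closed; open now [(3,0) g=4 f=8, (5,0) g=2 f=8, (5,4) g=2 f=8]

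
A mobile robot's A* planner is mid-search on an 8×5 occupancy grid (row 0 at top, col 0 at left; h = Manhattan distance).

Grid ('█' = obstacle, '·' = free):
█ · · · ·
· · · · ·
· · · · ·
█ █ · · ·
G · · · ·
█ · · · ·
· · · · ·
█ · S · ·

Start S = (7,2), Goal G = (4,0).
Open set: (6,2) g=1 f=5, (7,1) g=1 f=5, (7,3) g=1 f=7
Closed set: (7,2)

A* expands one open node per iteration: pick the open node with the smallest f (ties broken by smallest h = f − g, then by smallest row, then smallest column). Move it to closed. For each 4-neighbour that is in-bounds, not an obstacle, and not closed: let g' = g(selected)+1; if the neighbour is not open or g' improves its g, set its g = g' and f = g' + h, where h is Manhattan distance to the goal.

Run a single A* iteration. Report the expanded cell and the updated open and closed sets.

step 1: expand (6,2) (f=5, h=4) → closed; open now [(5,2) g=2 f=5, (6,1) g=2 f=5, (6,3) g=2 f=7, (7,1) g=1 f=5, (7,3) g=1 f=7]

expanded=(6,2); open=[(5,2) g=2 f=5, (6,1) g=2 f=5, (6,3) g=2 f=7, (7,1) g=1 f=5, (7,3) g=1 f=7]; closed=[(6,2), (7,2)]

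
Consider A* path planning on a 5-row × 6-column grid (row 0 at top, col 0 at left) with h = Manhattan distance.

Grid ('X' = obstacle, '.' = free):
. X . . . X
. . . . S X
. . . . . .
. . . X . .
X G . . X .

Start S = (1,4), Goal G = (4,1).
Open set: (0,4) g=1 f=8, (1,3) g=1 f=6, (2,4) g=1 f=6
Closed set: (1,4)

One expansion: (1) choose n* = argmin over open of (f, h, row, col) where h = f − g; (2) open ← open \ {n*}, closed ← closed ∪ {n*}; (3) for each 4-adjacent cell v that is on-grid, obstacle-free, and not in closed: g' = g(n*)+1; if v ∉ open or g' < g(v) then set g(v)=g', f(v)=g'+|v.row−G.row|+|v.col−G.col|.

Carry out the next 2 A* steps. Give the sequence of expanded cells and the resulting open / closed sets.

step 1: expand (1,3) (f=6, h=5) → closed; open now [(0,3) g=2 f=8, (0,4) g=1 f=8, (1,2) g=2 f=6, (2,3) g=2 f=6, (2,4) g=1 f=6]
step 2: expand (1,2) (f=6, h=4) → closed; open now [(0,2) g=3 f=8, (0,3) g=2 f=8, (0,4) g=1 f=8, (1,1) g=3 f=6, (2,2) g=3 f=6, (2,3) g=2 f=6, (2,4) g=1 f=6]

order=[(1,3) → (1,2)]; open=[(0,2) g=3 f=8, (0,3) g=2 f=8, (0,4) g=1 f=8, (1,1) g=3 f=6, (2,2) g=3 f=6, (2,3) g=2 f=6, (2,4) g=1 f=6]; closed=[(1,2), (1,3), (1,4)]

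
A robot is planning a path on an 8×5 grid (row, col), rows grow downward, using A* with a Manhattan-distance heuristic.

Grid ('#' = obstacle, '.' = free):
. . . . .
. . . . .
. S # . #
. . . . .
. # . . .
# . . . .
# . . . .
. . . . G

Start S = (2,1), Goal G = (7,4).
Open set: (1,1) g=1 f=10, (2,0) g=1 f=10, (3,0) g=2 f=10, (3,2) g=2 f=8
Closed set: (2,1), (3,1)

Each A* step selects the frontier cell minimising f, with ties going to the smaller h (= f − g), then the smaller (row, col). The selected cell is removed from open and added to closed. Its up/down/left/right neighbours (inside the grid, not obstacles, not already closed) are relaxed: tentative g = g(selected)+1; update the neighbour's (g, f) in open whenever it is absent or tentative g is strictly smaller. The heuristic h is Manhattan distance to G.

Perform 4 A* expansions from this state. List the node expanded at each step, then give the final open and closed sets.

step 1: expand (3,2) (f=8, h=6) → closed; open now [(1,1) g=1 f=10, (2,0) g=1 f=10, (3,0) g=2 f=10, (3,3) g=3 f=8, (4,2) g=3 f=8]
step 2: expand (3,3) (f=8, h=5) → closed; open now [(1,1) g=1 f=10, (2,0) g=1 f=10, (2,3) g=4 f=10, (3,0) g=2 f=10, (3,4) g=4 f=8, (4,2) g=3 f=8, (4,3) g=4 f=8]
step 3: expand (3,4) (f=8, h=4) → closed; open now [(1,1) g=1 f=10, (2,0) g=1 f=10, (2,3) g=4 f=10, (3,0) g=2 f=10, (4,2) g=3 f=8, (4,3) g=4 f=8, (4,4) g=5 f=8]
step 4: expand (4,4) (f=8, h=3) → closed; open now [(1,1) g=1 f=10, (2,0) g=1 f=10, (2,3) g=4 f=10, (3,0) g=2 f=10, (4,2) g=3 f=8, (4,3) g=4 f=8, (5,4) g=6 f=8]

order=[(3,2) → (3,3) → (3,4) → (4,4)]; open=[(1,1) g=1 f=10, (2,0) g=1 f=10, (2,3) g=4 f=10, (3,0) g=2 f=10, (4,2) g=3 f=8, (4,3) g=4 f=8, (5,4) g=6 f=8]; closed=[(2,1), (3,1), (3,2), (3,3), (3,4), (4,4)]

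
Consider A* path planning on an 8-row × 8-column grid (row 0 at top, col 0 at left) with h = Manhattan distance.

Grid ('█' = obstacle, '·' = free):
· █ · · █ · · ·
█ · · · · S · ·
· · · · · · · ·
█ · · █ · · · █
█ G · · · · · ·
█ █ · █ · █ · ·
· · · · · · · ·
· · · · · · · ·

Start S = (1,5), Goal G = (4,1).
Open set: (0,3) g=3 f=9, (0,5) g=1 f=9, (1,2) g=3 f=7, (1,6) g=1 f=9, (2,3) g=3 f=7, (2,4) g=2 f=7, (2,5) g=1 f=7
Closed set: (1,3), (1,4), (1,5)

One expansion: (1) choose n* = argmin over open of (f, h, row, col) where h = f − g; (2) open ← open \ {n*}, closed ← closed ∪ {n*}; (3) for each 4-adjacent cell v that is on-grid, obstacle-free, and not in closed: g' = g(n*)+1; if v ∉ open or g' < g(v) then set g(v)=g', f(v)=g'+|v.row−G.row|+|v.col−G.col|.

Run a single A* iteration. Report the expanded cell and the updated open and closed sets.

step 1: expand (1,2) (f=7, h=4) → closed; open now [(0,2) g=4 f=9, (0,3) g=3 f=9, (0,5) g=1 f=9, (1,1) g=4 f=7, (1,6) g=1 f=9, (2,2) g=4 f=7, (2,3) g=3 f=7, (2,4) g=2 f=7, (2,5) g=1 f=7]

expanded=(1,2); open=[(0,2) g=4 f=9, (0,3) g=3 f=9, (0,5) g=1 f=9, (1,1) g=4 f=7, (1,6) g=1 f=9, (2,2) g=4 f=7, (2,3) g=3 f=7, (2,4) g=2 f=7, (2,5) g=1 f=7]; closed=[(1,2), (1,3), (1,4), (1,5)]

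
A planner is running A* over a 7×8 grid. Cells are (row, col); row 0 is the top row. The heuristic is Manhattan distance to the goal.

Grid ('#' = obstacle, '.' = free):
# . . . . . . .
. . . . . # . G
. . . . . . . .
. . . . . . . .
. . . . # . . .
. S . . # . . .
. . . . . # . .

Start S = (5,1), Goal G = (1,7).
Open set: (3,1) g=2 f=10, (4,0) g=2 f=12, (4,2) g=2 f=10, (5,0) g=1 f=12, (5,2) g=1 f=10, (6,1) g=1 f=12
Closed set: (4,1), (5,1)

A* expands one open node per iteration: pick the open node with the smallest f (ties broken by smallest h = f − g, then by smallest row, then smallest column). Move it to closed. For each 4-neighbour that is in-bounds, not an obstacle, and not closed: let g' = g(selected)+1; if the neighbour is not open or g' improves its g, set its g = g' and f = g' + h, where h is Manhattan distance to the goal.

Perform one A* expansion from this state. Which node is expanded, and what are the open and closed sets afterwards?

step 1: expand (3,1) (f=10, h=8) → closed; open now [(2,1) g=3 f=10, (3,0) g=3 f=12, (3,2) g=3 f=10, (4,0) g=2 f=12, (4,2) g=2 f=10, (5,0) g=1 f=12, (5,2) g=1 f=10, (6,1) g=1 f=12]

expanded=(3,1); open=[(2,1) g=3 f=10, (3,0) g=3 f=12, (3,2) g=3 f=10, (4,0) g=2 f=12, (4,2) g=2 f=10, (5,0) g=1 f=12, (5,2) g=1 f=10, (6,1) g=1 f=12]; closed=[(3,1), (4,1), (5,1)]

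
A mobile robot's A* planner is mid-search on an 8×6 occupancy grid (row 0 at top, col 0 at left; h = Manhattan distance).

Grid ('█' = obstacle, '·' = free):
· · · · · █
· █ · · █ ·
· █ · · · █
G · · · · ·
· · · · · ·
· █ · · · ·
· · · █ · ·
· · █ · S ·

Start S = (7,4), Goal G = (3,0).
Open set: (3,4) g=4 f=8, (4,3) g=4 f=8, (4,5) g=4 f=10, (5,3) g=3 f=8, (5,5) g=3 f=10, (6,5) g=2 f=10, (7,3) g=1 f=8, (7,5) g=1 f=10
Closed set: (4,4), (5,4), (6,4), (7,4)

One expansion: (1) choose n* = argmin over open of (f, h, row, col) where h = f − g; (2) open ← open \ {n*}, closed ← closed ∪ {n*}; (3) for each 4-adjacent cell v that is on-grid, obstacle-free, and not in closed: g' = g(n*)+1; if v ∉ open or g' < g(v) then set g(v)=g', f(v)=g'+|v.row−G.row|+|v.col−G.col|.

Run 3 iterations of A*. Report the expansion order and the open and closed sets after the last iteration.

order=[(3,4) → (3,3) → (3,2)]; open=[(2,2) g=7 f=10, (2,3) g=6 f=10, (2,4) g=5 f=10, (3,1) g=7 f=8, (3,5) g=5 f=10, (4,2) g=7 f=10, (4,3) g=4 f=8, (4,5) g=4 f=10, (5,3) g=3 f=8, (5,5) g=3 f=10, (6,5) g=2 f=10, (7,3) g=1 f=8, (7,5) g=1 f=10]; closed=[(3,2), (3,3), (3,4), (4,4), (5,4), (6,4), (7,4)]

step 1: expand (3,4) (f=8, h=4) → closed; open now [(2,4) g=5 f=10, (3,3) g=5 f=8, (3,5) g=5 f=10, (4,3) g=4 f=8, (4,5) g=4 f=10, (5,3) g=3 f=8, (5,5) g=3 f=10, (6,5) g=2 f=10, (7,3) g=1 f=8, (7,5) g=1 f=10]
step 2: expand (3,3) (f=8, h=3) → closed; open now [(2,3) g=6 f=10, (2,4) g=5 f=10, (3,2) g=6 f=8, (3,5) g=5 f=10, (4,3) g=4 f=8, (4,5) g=4 f=10, (5,3) g=3 f=8, (5,5) g=3 f=10, (6,5) g=2 f=10, (7,3) g=1 f=8, (7,5) g=1 f=10]
step 3: expand (3,2) (f=8, h=2) → closed; open now [(2,2) g=7 f=10, (2,3) g=6 f=10, (2,4) g=5 f=10, (3,1) g=7 f=8, (3,5) g=5 f=10, (4,2) g=7 f=10, (4,3) g=4 f=8, (4,5) g=4 f=10, (5,3) g=3 f=8, (5,5) g=3 f=10, (6,5) g=2 f=10, (7,3) g=1 f=8, (7,5) g=1 f=10]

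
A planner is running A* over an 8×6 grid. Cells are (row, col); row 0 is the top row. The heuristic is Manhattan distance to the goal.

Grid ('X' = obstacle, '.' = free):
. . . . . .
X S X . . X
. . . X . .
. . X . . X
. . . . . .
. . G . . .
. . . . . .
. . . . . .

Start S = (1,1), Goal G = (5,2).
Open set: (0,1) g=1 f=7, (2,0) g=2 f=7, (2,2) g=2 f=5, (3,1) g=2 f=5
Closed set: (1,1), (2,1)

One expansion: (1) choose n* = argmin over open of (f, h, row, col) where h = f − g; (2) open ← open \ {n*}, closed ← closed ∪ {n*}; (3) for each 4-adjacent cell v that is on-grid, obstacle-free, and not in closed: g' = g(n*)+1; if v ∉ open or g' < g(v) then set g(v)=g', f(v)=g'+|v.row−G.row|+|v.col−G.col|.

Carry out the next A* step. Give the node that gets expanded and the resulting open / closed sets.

expanded=(2,2); open=[(0,1) g=1 f=7, (2,0) g=2 f=7, (3,1) g=2 f=5]; closed=[(1,1), (2,1), (2,2)]

step 1: expand (2,2) (f=5, h=3) → closed; open now [(0,1) g=1 f=7, (2,0) g=2 f=7, (3,1) g=2 f=5]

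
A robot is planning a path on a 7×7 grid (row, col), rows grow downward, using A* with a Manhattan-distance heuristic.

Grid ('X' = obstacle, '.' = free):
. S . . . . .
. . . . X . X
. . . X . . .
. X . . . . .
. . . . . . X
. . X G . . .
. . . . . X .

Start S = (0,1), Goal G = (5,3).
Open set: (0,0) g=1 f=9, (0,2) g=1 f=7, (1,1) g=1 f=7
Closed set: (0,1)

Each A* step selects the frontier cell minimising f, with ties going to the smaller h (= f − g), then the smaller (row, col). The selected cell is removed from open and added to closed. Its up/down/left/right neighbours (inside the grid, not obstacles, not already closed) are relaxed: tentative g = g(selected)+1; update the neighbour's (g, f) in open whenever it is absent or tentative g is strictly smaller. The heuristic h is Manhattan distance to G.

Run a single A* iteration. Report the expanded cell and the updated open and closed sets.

expanded=(0,2); open=[(0,0) g=1 f=9, (0,3) g=2 f=7, (1,1) g=1 f=7, (1,2) g=2 f=7]; closed=[(0,1), (0,2)]

step 1: expand (0,2) (f=7, h=6) → closed; open now [(0,0) g=1 f=9, (0,3) g=2 f=7, (1,1) g=1 f=7, (1,2) g=2 f=7]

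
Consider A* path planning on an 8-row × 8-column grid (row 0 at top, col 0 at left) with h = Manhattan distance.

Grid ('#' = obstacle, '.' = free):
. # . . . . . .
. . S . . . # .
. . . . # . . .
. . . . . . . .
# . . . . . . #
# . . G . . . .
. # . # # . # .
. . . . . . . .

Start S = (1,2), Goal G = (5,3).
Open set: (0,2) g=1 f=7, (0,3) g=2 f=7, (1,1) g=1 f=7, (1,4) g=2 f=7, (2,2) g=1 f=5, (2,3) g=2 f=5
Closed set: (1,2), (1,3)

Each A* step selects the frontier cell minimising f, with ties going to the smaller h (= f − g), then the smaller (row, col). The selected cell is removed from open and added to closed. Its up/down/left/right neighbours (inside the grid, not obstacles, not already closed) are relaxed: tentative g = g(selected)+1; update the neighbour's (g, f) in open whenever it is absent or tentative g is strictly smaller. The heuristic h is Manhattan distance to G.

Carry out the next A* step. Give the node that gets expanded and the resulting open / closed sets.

step 1: expand (2,3) (f=5, h=3) → closed; open now [(0,2) g=1 f=7, (0,3) g=2 f=7, (1,1) g=1 f=7, (1,4) g=2 f=7, (2,2) g=1 f=5, (3,3) g=3 f=5]

expanded=(2,3); open=[(0,2) g=1 f=7, (0,3) g=2 f=7, (1,1) g=1 f=7, (1,4) g=2 f=7, (2,2) g=1 f=5, (3,3) g=3 f=5]; closed=[(1,2), (1,3), (2,3)]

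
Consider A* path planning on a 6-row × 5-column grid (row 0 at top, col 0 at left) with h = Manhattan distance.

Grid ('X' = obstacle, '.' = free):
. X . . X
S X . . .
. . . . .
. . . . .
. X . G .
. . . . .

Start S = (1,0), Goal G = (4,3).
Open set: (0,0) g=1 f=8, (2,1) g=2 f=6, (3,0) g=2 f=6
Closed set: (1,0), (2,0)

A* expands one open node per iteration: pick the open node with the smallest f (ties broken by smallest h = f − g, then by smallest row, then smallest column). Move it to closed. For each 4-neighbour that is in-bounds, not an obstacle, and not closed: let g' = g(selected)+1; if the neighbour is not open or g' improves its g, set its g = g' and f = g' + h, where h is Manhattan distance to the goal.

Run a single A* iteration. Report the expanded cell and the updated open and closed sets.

step 1: expand (2,1) (f=6, h=4) → closed; open now [(0,0) g=1 f=8, (2,2) g=3 f=6, (3,0) g=2 f=6, (3,1) g=3 f=6]

expanded=(2,1); open=[(0,0) g=1 f=8, (2,2) g=3 f=6, (3,0) g=2 f=6, (3,1) g=3 f=6]; closed=[(1,0), (2,0), (2,1)]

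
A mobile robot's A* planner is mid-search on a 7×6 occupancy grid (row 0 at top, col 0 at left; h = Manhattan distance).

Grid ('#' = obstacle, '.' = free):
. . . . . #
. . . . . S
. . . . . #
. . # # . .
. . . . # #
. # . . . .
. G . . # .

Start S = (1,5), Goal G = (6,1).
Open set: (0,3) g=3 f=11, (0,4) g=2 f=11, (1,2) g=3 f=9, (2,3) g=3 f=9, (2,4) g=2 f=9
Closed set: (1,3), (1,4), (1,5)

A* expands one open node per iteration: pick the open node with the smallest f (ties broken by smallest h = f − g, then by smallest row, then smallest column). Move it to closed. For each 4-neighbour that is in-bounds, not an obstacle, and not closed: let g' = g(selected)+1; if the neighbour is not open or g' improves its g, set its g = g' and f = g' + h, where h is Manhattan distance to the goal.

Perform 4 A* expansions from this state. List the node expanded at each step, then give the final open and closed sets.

step 1: expand (1,2) (f=9, h=6) → closed; open now [(0,2) g=4 f=11, (0,3) g=3 f=11, (0,4) g=2 f=11, (1,1) g=4 f=9, (2,2) g=4 f=9, (2,3) g=3 f=9, (2,4) g=2 f=9]
step 2: expand (1,1) (f=9, h=5) → closed; open now [(0,1) g=5 f=11, (0,2) g=4 f=11, (0,3) g=3 f=11, (0,4) g=2 f=11, (1,0) g=5 f=11, (2,1) g=5 f=9, (2,2) g=4 f=9, (2,3) g=3 f=9, (2,4) g=2 f=9]
step 3: expand (2,1) (f=9, h=4) → closed; open now [(0,1) g=5 f=11, (0,2) g=4 f=11, (0,3) g=3 f=11, (0,4) g=2 f=11, (1,0) g=5 f=11, (2,0) g=6 f=11, (2,2) g=4 f=9, (2,3) g=3 f=9, (2,4) g=2 f=9, (3,1) g=6 f=9]
step 4: expand (3,1) (f=9, h=3) → closed; open now [(0,1) g=5 f=11, (0,2) g=4 f=11, (0,3) g=3 f=11, (0,4) g=2 f=11, (1,0) g=5 f=11, (2,0) g=6 f=11, (2,2) g=4 f=9, (2,3) g=3 f=9, (2,4) g=2 f=9, (3,0) g=7 f=11, (4,1) g=7 f=9]

order=[(1,2) → (1,1) → (2,1) → (3,1)]; open=[(0,1) g=5 f=11, (0,2) g=4 f=11, (0,3) g=3 f=11, (0,4) g=2 f=11, (1,0) g=5 f=11, (2,0) g=6 f=11, (2,2) g=4 f=9, (2,3) g=3 f=9, (2,4) g=2 f=9, (3,0) g=7 f=11, (4,1) g=7 f=9]; closed=[(1,1), (1,2), (1,3), (1,4), (1,5), (2,1), (3,1)]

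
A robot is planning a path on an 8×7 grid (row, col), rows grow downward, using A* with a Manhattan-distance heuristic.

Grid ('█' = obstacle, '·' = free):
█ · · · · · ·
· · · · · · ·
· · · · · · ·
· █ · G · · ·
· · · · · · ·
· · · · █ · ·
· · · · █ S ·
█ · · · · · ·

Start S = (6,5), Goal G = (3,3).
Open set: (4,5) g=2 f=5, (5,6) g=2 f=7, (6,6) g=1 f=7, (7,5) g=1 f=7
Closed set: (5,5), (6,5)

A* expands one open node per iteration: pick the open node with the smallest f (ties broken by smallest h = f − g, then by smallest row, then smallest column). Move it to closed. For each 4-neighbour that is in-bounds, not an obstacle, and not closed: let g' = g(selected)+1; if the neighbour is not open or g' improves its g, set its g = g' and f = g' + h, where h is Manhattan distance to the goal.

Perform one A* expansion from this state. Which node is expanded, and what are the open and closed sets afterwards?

expanded=(4,5); open=[(3,5) g=3 f=5, (4,4) g=3 f=5, (4,6) g=3 f=7, (5,6) g=2 f=7, (6,6) g=1 f=7, (7,5) g=1 f=7]; closed=[(4,5), (5,5), (6,5)]

step 1: expand (4,5) (f=5, h=3) → closed; open now [(3,5) g=3 f=5, (4,4) g=3 f=5, (4,6) g=3 f=7, (5,6) g=2 f=7, (6,6) g=1 f=7, (7,5) g=1 f=7]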